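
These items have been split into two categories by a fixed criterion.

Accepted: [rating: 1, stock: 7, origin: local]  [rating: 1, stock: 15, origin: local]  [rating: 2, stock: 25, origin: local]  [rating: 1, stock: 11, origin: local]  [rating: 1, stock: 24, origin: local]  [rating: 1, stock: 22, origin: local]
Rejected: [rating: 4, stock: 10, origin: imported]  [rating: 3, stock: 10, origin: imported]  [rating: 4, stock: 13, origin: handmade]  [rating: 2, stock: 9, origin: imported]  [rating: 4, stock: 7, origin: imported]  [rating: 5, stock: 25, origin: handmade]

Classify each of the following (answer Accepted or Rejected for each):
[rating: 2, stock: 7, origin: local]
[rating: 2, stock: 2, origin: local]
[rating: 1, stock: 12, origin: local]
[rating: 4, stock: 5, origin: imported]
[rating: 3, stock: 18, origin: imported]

Comparing the two groups points to one rule — origin is local.

Accepted, Accepted, Accepted, Rejected, Rejected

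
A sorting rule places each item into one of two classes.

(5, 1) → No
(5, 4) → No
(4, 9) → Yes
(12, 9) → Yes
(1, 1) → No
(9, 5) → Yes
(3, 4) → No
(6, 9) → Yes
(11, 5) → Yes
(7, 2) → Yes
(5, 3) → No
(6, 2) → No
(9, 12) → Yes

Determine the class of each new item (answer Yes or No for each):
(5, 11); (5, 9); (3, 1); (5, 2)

The common property of the 'Yes' items is: max ≥ 7. No 'No' item has it.
Yes: (5, 11), since max 11.
Yes: (5, 9), since max 9.
No: (3, 1), since max 3.
No: (5, 2), since max 5.

Yes, Yes, No, No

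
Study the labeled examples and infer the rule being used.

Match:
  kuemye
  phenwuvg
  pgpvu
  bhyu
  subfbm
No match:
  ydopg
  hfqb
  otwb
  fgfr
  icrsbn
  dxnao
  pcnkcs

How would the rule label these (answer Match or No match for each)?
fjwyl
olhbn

Comparing the two groups points to one rule — contains 'u'.
fjwyl → no 'u' → No match.
olhbn → no 'u' → No match.

No match, No match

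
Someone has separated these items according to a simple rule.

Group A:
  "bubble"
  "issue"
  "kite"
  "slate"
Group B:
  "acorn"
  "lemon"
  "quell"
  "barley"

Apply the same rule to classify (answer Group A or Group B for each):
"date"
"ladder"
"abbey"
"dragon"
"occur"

Rule: ends with 'e'. This holds for each 'Group A' example and fails for each 'Group B' one.

Group A, Group B, Group B, Group B, Group B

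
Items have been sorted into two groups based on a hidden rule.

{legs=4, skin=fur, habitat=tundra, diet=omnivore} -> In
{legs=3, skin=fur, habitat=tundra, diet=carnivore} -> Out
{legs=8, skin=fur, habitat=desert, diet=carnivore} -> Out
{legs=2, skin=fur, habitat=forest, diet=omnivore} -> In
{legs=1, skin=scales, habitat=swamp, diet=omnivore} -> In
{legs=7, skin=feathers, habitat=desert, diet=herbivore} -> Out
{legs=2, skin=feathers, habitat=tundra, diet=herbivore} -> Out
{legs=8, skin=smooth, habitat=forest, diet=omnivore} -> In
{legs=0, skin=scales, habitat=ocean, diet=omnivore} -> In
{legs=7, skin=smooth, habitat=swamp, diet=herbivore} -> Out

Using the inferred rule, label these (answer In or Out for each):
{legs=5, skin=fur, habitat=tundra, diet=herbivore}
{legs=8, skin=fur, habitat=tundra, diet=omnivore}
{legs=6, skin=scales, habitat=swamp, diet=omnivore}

Out, In, In

Every 'In' example satisfies: diet is omnivore. None of the 'Out' examples do.
{legs=5, skin=fur, habitat=tundra, diet=herbivore}: diet is herbivore — does not fit, so Out.
{legs=8, skin=fur, habitat=tundra, diet=omnivore}: diet is omnivore — checks out, so In.
{legs=6, skin=scales, habitat=swamp, diet=omnivore}: diet is omnivore — checks out, so In.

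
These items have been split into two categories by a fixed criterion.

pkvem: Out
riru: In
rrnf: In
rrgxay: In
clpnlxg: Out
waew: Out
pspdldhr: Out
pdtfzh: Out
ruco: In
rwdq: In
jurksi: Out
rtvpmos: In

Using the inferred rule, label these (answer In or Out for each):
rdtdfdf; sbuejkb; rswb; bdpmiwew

In, Out, In, Out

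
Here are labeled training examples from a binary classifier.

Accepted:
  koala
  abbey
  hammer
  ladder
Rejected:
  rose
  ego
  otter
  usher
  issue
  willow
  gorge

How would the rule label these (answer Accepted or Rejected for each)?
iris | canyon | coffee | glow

Rejected, Accepted, Rejected, Rejected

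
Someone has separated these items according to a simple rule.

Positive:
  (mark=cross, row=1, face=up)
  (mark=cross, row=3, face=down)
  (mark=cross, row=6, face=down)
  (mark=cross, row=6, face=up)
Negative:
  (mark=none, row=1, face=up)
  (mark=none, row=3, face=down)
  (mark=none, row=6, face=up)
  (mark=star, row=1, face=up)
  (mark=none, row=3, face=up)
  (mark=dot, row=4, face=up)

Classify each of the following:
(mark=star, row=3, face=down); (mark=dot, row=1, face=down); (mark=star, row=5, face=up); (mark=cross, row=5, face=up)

The pattern is that an item is 'Positive' exactly when: mark is cross.

Negative, Negative, Negative, Positive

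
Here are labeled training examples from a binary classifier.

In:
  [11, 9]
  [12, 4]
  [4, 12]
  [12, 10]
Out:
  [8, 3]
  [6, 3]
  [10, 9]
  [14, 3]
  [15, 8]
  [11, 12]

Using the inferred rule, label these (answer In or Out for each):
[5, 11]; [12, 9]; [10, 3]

Comparing the two groups points to one rule — sum is even.

In, Out, Out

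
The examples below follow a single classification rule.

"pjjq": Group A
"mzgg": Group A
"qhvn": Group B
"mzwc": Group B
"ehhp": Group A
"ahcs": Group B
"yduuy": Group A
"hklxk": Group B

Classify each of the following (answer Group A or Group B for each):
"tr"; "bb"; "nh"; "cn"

Group B, Group A, Group B, Group B

A rule that fits every label: has a double letter — true of each 'Group A' example, false of each 'Group B' one.
"tr" → no doubled letter → Group B. "bb" → 'bb' doubled → Group A. "nh" → no doubled letter → Group B. "cn" → no doubled letter → Group B.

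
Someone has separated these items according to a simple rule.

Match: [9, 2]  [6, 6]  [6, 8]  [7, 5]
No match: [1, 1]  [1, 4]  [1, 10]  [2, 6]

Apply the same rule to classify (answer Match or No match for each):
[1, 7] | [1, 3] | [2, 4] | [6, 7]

The common property of the 'Match' items is: first ≥ 4. No 'No match' item has it.
[1, 7] → first 1 → No match. [1, 3] → first 1 → No match. [2, 4] → first 2 → No match. [6, 7] → first 6 → Match.

No match, No match, No match, Match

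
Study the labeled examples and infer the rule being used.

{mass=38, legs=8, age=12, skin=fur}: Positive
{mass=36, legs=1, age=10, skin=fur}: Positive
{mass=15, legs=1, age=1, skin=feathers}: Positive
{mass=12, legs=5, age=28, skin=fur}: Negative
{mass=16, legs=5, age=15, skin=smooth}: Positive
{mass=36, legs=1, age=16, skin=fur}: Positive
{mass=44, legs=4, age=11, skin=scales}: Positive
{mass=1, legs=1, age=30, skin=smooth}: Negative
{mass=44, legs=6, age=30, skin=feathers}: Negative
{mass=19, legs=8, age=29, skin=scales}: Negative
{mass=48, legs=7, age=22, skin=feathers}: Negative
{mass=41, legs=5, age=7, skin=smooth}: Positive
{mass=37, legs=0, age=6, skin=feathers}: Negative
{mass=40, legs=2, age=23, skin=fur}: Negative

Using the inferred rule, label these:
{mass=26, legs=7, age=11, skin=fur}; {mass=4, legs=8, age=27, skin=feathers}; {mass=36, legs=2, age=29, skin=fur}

Positive, Negative, Negative

The pattern is that an item is 'Positive' exactly when: age ≤ 16 AND legs ≥ 1.
Positive: {mass=26, legs=7, age=11, skin=fur}, since age = 11, legs = 7.
Negative: {mass=4, legs=8, age=27, skin=feathers}, since age = 27, legs = 8.
Negative: {mass=36, legs=2, age=29, skin=fur}, since age = 29, legs = 2.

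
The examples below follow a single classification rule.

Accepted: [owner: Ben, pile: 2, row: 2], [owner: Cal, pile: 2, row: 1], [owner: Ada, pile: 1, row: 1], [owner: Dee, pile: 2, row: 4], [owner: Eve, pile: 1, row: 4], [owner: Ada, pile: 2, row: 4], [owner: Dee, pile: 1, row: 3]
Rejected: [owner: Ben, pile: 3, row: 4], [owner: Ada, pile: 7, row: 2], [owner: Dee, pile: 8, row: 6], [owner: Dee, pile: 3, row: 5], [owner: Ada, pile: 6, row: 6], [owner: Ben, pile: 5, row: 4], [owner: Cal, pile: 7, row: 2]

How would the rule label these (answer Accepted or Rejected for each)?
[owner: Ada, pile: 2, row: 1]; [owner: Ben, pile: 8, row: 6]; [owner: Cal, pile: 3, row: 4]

Accepted, Rejected, Rejected

The distinguishing property — pile ≤ 2 — holds for all the 'Accepted' cases and none of the 'Rejected' cases.
[owner: Ada, pile: 2, row: 1] → pile = 2 → Accepted.
[owner: Ben, pile: 8, row: 6] → pile = 8 → Rejected.
[owner: Cal, pile: 3, row: 4] → pile = 3 → Rejected.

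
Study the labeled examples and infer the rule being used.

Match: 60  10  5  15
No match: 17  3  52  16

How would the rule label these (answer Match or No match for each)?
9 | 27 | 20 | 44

The common property of the 'Match' items is: multiple of 5. No 'No match' item has it.
9: 9 = 5·1 + 4, lacks this property → No match.
27: 27 = 5·5 + 2, lacks this property → No match.
20: 20 = 5·4, checks out → Match.
44: 44 = 5·8 + 4, lacks this property → No match.

No match, No match, Match, No match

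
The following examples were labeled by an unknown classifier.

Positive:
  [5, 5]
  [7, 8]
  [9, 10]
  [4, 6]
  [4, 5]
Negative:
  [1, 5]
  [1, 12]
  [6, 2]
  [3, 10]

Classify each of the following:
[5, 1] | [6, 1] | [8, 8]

Negative, Negative, Positive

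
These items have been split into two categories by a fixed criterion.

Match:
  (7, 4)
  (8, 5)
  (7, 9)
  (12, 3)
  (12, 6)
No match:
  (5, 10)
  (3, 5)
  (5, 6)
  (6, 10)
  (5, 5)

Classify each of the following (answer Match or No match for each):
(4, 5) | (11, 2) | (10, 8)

No match, Match, Match

A rule that fits every label: first ≥ 7 — true of each 'Match' example, false of each 'No match' one.
No match: (4, 5), since first 4.
Match: (11, 2), since first 11.
Match: (10, 8), since first 10.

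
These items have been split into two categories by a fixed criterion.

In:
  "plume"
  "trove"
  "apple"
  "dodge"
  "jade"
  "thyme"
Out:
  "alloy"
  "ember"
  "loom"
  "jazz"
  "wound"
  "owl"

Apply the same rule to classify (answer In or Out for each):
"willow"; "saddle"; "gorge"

Out, In, In

One predicate separates the groups cleanly: ends with 'e'.
"willow": ends with 'w' — fails the rule, so Out.
"saddle": ends with 'e' — meets the rule, so In.
"gorge": ends with 'e' — meets the rule, so In.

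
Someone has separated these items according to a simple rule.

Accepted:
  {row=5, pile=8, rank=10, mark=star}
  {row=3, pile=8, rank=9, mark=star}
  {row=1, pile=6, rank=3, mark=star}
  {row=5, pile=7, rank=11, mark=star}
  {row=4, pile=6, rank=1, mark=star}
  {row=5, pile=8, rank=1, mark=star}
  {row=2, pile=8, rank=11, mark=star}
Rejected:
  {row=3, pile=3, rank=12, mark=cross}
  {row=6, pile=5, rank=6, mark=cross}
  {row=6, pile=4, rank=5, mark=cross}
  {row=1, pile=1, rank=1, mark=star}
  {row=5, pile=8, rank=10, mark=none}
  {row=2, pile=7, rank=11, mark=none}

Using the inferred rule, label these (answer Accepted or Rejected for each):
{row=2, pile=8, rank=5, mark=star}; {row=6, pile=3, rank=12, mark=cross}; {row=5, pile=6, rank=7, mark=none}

A rule that fits every label: mark is star AND pile ≥ 3 — true of each 'Accepted' example, false of each 'Rejected' one.
{row=2, pile=8, rank=5, mark=star} → mark is star, pile = 8 → Accepted. {row=6, pile=3, rank=12, mark=cross} → mark is cross, pile = 3 → Rejected. {row=5, pile=6, rank=7, mark=none} → mark is none, pile = 6 → Rejected.

Accepted, Rejected, Rejected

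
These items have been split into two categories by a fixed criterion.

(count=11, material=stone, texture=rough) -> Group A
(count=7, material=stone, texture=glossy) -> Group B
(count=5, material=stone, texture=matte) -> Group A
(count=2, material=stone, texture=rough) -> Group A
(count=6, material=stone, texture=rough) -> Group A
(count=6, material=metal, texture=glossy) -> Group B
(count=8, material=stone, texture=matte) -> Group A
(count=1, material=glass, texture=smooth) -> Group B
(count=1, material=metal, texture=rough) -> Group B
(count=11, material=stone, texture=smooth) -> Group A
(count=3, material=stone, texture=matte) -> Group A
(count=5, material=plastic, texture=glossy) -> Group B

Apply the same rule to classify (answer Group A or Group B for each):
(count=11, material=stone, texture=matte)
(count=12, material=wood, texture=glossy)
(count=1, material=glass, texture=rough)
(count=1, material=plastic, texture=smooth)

Group A, Group B, Group B, Group B

The classifier is using: material is stone AND count ≠ 7.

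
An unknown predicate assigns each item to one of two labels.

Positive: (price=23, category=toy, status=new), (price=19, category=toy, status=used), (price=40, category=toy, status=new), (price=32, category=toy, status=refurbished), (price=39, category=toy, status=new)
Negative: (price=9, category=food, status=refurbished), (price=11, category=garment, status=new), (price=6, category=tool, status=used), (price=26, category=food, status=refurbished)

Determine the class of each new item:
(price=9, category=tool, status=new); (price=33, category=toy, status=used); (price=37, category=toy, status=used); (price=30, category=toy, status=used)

The simplest hypothesis consistent with all the labels is: category is toy.
(price=9, category=tool, status=new) — category is tool, hence Negative. (price=33, category=toy, status=used) — category is toy, hence Positive. (price=37, category=toy, status=used) — category is toy, hence Positive. (price=30, category=toy, status=used) — category is toy, hence Positive.

Negative, Positive, Positive, Positive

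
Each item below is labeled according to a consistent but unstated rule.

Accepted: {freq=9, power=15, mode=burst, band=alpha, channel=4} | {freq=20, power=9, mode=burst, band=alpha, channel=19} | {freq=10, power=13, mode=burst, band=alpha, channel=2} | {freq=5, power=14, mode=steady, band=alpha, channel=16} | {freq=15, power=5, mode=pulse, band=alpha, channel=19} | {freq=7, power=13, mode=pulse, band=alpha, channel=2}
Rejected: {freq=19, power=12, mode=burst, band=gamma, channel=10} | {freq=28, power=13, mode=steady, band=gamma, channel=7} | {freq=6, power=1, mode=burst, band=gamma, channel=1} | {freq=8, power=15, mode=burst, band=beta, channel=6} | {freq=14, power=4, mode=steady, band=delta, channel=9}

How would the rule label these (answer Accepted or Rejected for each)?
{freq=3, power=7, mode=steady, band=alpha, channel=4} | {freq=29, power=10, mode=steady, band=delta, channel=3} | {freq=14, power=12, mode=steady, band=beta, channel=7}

The classifier is using: band is alpha.
{freq=3, power=7, mode=steady, band=alpha, channel=4}: band is alpha, has this property → Accepted. {freq=29, power=10, mode=steady, band=delta, channel=3}: band is delta, fails this test → Rejected. {freq=14, power=12, mode=steady, band=beta, channel=7}: band is beta, fails this test → Rejected.

Accepted, Rejected, Rejected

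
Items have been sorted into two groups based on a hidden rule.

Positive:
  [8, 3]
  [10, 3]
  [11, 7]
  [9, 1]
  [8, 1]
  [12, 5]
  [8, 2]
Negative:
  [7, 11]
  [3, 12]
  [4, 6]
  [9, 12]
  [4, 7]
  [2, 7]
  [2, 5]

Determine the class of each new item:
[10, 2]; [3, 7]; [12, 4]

Positive, Negative, Positive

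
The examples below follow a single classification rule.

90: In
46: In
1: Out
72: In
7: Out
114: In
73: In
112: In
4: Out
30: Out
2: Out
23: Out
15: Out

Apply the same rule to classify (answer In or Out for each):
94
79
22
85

The rule appears to be: at least 46.
In: 94, since 94 ≥ 46. In: 79, since 79 ≥ 46. Out: 22, since 22 < 46. In: 85, since 85 ≥ 46.

In, In, Out, In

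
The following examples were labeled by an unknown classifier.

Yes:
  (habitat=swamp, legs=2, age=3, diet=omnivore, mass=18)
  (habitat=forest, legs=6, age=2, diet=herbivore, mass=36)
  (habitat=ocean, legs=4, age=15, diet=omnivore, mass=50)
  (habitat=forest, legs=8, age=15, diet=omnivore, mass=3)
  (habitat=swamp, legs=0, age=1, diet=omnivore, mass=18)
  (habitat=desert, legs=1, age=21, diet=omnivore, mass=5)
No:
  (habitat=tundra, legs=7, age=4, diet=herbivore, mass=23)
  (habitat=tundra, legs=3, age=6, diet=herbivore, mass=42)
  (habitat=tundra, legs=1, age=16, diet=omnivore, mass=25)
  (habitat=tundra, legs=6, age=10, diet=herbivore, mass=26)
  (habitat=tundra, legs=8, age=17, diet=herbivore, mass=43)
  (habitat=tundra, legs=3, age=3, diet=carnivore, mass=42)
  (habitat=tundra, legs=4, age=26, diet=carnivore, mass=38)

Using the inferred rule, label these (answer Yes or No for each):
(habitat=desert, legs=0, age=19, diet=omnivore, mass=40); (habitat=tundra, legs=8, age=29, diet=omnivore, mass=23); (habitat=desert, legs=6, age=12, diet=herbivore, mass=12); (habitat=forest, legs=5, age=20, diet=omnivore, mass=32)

Yes, No, Yes, Yes

A rule that fits every label: habitat is not tundra — true of each 'Yes' example, false of each 'No' one.
(habitat=desert, legs=0, age=19, diet=omnivore, mass=40) — habitat is desert, hence Yes.
(habitat=tundra, legs=8, age=29, diet=omnivore, mass=23) — habitat is tundra, hence No.
(habitat=desert, legs=6, age=12, diet=herbivore, mass=12) — habitat is desert, hence Yes.
(habitat=forest, legs=5, age=20, diet=omnivore, mass=32) — habitat is forest, hence Yes.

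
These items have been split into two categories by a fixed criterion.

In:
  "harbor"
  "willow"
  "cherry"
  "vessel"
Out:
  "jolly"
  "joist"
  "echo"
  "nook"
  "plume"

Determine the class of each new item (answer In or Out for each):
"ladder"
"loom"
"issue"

In, Out, Out

'In' ⟺ length 6.
"ladder" → length 6 → In. "loom" → length 4 → Out. "issue" → length 5 → Out.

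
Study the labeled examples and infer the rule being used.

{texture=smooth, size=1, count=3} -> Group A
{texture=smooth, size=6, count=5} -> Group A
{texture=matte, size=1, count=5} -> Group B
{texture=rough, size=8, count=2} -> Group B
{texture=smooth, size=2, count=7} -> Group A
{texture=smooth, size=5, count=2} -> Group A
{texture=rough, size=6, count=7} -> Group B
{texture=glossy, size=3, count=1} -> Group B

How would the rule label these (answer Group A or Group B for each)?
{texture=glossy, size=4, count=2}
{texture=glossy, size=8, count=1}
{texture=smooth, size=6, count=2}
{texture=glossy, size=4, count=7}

Group B, Group B, Group A, Group B

The simplest hypothesis consistent with all the labels is: texture is smooth.
{texture=glossy, size=4, count=2}: texture is glossy, does not fit → Group B.
{texture=glossy, size=8, count=1}: texture is glossy, does not fit → Group B.
{texture=smooth, size=6, count=2}: texture is smooth, passes → Group A.
{texture=glossy, size=4, count=7}: texture is glossy, does not fit → Group B.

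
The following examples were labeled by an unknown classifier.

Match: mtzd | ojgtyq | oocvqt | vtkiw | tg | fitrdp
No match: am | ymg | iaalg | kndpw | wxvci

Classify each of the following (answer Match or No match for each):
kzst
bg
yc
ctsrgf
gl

The simplest hypothesis consistent with all the labels is: contains 't'.
kzst → has 't' → Match.
bg → no 't' → No match.
yc → no 't' → No match.
ctsrgf → has 't' → Match.
gl → no 't' → No match.

Match, No match, No match, Match, No match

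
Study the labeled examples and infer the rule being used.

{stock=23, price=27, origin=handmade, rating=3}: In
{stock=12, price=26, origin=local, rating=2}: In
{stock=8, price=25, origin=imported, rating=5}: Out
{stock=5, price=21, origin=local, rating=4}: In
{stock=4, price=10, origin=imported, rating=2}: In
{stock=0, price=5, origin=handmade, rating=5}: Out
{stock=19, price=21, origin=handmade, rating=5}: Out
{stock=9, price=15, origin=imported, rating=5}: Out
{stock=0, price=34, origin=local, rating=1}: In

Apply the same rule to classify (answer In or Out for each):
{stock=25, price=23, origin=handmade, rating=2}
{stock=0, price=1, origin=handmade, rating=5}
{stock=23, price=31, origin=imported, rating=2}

In, Out, In

The simplest hypothesis consistent with all the labels is: rating ≤ 4.
In: {stock=25, price=23, origin=handmade, rating=2}, since rating = 2. Out: {stock=0, price=1, origin=handmade, rating=5}, since rating = 5. In: {stock=23, price=31, origin=imported, rating=2}, since rating = 2.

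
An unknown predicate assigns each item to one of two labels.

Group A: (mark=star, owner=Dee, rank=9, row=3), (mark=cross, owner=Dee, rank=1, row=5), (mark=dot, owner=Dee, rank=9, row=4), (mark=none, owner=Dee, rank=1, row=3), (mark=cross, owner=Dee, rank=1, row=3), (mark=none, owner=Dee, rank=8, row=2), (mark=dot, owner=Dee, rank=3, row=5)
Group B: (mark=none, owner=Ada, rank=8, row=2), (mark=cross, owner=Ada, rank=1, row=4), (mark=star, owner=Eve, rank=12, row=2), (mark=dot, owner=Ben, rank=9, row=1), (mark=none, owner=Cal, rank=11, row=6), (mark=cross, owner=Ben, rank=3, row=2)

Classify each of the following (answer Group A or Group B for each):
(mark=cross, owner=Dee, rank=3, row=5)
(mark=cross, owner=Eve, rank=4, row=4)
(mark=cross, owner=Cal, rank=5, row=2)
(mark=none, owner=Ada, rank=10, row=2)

Every 'Group A' example satisfies: owner is Dee. None of the 'Group B' examples do.

Group A, Group B, Group B, Group B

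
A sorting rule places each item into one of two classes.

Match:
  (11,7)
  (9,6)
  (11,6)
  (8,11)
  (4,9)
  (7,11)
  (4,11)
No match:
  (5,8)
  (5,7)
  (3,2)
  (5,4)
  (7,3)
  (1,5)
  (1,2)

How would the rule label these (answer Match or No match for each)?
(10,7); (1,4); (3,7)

Every 'Match' example satisfies: max ≥ 9. None of the 'No match' examples do.

Match, No match, No match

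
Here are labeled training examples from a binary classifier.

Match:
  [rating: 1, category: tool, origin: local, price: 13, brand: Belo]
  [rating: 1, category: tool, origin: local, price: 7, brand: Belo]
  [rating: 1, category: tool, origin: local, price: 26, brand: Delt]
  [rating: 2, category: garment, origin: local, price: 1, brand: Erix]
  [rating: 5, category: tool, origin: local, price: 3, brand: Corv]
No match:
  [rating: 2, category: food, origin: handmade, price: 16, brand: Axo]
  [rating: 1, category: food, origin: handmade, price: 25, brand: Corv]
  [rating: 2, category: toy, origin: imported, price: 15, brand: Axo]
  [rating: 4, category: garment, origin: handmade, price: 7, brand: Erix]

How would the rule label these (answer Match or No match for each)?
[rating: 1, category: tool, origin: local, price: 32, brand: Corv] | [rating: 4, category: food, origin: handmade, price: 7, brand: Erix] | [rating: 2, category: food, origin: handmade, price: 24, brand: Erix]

Match, No match, No match

Checking candidate rules against both groups, what survives is: origin is local.
[rating: 1, category: tool, origin: local, price: 32, brand: Corv]: origin is local — satisfies this, so Match. [rating: 4, category: food, origin: handmade, price: 7, brand: Erix]: origin is handmade — fails the rule, so No match. [rating: 2, category: food, origin: handmade, price: 24, brand: Erix]: origin is handmade — fails the rule, so No match.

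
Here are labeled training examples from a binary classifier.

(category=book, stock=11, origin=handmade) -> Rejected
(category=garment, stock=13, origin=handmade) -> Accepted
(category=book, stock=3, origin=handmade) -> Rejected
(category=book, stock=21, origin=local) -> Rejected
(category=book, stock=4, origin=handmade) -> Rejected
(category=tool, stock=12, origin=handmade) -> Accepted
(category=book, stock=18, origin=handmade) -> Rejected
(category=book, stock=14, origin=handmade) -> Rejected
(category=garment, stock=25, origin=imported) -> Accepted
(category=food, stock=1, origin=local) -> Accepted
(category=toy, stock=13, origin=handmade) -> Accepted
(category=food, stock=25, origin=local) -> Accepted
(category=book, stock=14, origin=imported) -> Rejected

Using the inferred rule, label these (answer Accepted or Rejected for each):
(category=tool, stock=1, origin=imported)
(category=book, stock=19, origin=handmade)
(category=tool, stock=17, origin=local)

Every 'Accepted' example satisfies: category is not book. None of the 'Rejected' examples do.
(category=tool, stock=1, origin=imported): category is tool, has this property → Accepted.
(category=book, stock=19, origin=handmade): category is book, fails this test → Rejected.
(category=tool, stock=17, origin=local): category is tool, has this property → Accepted.

Accepted, Rejected, Accepted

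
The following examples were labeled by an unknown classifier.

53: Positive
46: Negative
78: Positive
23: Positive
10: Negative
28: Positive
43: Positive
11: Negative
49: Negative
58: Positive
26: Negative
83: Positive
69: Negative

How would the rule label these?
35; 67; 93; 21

Negative, Negative, Positive, Negative

Looking at the examples, the only property every 'Positive' case has and every 'Negative' case lacks is: ≡ 3 (mod 5).
35 — 35 mod 5 = 0, hence Negative. 67 — 67 mod 5 = 2, hence Negative. 93 — 93 mod 5 = 3, hence Positive. 21 — 21 mod 5 = 1, hence Negative.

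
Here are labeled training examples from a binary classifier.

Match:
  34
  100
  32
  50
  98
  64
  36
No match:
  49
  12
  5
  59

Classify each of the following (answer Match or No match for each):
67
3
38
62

No match, No match, Match, Match

A rule that fits every label: even AND at least 32 — true of each 'Match' example, false of each 'No match' one.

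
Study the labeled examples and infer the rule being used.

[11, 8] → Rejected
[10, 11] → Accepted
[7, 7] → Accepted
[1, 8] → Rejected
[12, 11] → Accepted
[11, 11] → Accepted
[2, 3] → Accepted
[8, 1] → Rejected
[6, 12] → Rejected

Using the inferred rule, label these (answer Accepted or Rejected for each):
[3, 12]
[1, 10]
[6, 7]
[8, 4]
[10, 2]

Rejected, Rejected, Accepted, Rejected, Rejected

One predicate separates the groups cleanly: |first − second| ≤ 1.
Rejected: [3, 12], since |3−12| = 9. Rejected: [1, 10], since |1−10| = 9. Accepted: [6, 7], since |6−7| = 1. Rejected: [8, 4], since |8−4| = 4. Rejected: [10, 2], since |10−2| = 8.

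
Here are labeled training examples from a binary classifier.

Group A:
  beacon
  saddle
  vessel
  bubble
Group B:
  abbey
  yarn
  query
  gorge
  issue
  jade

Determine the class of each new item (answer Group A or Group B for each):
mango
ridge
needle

All 'Group A' examples share one property — length 6 — and every 'Group B' example lacks it.

Group B, Group B, Group A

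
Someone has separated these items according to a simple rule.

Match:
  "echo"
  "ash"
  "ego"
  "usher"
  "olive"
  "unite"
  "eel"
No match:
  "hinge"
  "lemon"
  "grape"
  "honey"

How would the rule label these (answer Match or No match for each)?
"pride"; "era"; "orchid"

No match, Match, Match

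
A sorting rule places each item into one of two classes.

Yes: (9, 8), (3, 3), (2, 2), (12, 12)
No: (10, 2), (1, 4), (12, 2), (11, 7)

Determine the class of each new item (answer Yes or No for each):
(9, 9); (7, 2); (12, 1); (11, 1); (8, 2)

Yes, No, No, No, No

One predicate separates the groups cleanly: |first − second| ≤ 1.
Yes: (9, 9), since |9−9| = 0. No: (7, 2), since |7−2| = 5. No: (12, 1), since |12−1| = 11. No: (11, 1), since |11−1| = 10. No: (8, 2), since |8−2| = 6.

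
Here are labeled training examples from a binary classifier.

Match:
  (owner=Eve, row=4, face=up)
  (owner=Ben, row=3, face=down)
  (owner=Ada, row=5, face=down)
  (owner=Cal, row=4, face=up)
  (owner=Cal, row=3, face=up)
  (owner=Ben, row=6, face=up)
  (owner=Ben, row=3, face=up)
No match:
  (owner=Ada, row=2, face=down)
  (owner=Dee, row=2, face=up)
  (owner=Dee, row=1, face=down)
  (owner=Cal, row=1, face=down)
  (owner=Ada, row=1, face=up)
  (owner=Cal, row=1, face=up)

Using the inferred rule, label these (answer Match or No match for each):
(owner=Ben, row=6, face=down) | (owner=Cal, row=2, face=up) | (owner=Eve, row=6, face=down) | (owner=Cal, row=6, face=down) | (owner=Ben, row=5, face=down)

Match, No match, Match, Match, Match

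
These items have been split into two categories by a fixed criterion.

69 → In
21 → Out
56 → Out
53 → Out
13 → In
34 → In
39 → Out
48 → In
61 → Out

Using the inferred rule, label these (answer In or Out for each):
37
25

Out, Out

Looking at the examples, the only property every 'In' case has and every 'Out' case lacks is: ≡ 6 (mod 7).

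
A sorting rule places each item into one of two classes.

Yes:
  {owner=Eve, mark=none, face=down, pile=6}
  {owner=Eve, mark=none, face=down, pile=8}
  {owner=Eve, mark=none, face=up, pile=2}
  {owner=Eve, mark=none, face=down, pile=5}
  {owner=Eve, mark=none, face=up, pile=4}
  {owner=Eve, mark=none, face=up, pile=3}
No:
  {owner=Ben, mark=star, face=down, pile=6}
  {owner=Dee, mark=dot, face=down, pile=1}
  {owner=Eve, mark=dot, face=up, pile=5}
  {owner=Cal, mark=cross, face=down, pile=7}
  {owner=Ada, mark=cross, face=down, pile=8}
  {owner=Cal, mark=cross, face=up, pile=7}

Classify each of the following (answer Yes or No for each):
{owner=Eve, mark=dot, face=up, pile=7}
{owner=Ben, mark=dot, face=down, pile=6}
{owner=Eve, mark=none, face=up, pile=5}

One predicate separates the groups cleanly: mark is none.
{owner=Eve, mark=dot, face=up, pile=7} → mark is dot → No. {owner=Ben, mark=dot, face=down, pile=6} → mark is dot → No. {owner=Eve, mark=none, face=up, pile=5} → mark is none → Yes.

No, No, Yes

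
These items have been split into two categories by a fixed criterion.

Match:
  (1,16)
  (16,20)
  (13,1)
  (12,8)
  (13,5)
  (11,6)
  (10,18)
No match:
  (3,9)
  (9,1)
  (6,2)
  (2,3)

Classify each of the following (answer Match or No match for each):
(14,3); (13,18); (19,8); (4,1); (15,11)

Match, Match, Match, No match, Match

All 'Match' examples share one property — sum ≥ 14 — and every 'No match' example lacks it.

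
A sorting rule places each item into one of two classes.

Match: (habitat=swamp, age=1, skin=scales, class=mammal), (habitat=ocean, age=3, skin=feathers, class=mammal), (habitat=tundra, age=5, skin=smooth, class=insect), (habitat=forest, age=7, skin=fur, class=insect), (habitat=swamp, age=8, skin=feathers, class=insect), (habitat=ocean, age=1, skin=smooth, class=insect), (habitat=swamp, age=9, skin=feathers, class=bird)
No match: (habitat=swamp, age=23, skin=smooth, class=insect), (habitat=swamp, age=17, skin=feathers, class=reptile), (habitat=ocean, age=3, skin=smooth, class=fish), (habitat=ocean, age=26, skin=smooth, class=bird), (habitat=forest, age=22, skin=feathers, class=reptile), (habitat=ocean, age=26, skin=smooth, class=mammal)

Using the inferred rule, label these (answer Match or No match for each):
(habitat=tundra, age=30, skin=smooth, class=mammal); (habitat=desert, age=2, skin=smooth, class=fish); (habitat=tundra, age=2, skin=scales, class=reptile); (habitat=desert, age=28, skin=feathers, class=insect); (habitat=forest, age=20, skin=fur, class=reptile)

No match, No match, Match, No match, No match

'Match' ⟺ class is not fish AND age ≤ 9.
(habitat=tundra, age=30, skin=smooth, class=mammal) — class is mammal, age = 30, hence No match. (habitat=desert, age=2, skin=smooth, class=fish) — class is fish, age = 2, hence No match. (habitat=tundra, age=2, skin=scales, class=reptile) — class is reptile, age = 2, hence Match. (habitat=desert, age=28, skin=feathers, class=insect) — class is insect, age = 28, hence No match. (habitat=forest, age=20, skin=fur, class=reptile) — class is reptile, age = 20, hence No match.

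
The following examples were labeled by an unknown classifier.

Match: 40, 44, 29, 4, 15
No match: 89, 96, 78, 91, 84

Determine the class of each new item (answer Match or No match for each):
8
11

Match, Match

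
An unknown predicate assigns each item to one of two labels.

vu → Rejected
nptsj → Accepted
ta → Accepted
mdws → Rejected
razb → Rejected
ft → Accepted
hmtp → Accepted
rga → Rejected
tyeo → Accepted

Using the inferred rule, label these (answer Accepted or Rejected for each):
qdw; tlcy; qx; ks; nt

Rejected, Accepted, Rejected, Rejected, Accepted

Looking at the examples, the only property every 'Accepted' case has and every 'Rejected' case lacks is: contains 't'.
qdw → no 't' → Rejected.
tlcy → has 't' → Accepted.
qx → no 't' → Rejected.
ks → no 't' → Rejected.
nt → has 't' → Accepted.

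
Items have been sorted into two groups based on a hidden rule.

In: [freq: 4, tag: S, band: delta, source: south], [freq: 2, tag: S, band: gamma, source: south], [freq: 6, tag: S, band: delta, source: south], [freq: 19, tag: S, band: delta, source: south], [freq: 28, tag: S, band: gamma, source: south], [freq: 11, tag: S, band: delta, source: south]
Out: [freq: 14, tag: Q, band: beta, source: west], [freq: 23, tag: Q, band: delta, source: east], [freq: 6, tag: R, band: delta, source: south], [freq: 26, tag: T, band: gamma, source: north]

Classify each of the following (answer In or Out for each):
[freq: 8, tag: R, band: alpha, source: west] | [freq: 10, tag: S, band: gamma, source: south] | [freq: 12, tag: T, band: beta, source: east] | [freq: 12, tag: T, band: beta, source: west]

A rule that fits every label: tag is S — true of each 'In' example, false of each 'Out' one.
[freq: 8, tag: R, band: alpha, source: west]: tag is R, fails the rule → Out. [freq: 10, tag: S, band: gamma, source: south]: tag is S, qualifies → In. [freq: 12, tag: T, band: beta, source: east]: tag is T, fails the rule → Out. [freq: 12, tag: T, band: beta, source: west]: tag is T, fails the rule → Out.

Out, In, Out, Out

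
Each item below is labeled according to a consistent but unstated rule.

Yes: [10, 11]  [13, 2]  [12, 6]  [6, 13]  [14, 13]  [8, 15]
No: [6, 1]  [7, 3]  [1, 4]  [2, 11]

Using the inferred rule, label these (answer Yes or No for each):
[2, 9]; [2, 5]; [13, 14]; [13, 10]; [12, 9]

No, No, Yes, Yes, Yes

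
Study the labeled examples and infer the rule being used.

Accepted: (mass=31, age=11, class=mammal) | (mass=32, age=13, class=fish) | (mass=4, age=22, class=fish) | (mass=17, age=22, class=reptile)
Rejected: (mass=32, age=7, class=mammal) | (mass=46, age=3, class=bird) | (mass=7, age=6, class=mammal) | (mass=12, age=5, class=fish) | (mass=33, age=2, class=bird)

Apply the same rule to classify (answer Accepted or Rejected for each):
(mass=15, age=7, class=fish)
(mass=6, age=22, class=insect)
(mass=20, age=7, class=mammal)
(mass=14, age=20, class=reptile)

One predicate separates the groups cleanly: age ≥ 11.
(mass=15, age=7, class=fish) — age = 7, hence Rejected.
(mass=6, age=22, class=insect) — age = 22, hence Accepted.
(mass=20, age=7, class=mammal) — age = 7, hence Rejected.
(mass=14, age=20, class=reptile) — age = 20, hence Accepted.

Rejected, Accepted, Rejected, Accepted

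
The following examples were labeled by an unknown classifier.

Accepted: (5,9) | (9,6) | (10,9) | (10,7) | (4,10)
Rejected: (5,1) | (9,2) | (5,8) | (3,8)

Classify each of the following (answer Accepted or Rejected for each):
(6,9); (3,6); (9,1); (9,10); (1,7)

Accepted, Rejected, Rejected, Accepted, Rejected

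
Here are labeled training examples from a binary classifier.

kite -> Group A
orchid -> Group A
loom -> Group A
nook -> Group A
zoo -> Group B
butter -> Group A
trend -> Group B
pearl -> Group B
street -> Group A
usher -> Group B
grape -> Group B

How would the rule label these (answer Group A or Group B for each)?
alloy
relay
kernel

Group B, Group B, Group A

Looking at the examples, the only property every 'Group A' case has and every 'Group B' case lacks is: even length.
Group B: alloy, since length 5.
Group B: relay, since length 5.
Group A: kernel, since length 6.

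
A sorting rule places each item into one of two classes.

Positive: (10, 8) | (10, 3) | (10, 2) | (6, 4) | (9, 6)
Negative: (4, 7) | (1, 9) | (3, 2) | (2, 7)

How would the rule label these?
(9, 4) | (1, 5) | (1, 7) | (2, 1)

A rule that fits every label: first ≥ 6 — true of each 'Positive' example, false of each 'Negative' one.
(9, 4): first 9, has this property → Positive.
(1, 5): first 1, fails this test → Negative.
(1, 7): first 1, fails this test → Negative.
(2, 1): first 2, fails this test → Negative.

Positive, Negative, Negative, Negative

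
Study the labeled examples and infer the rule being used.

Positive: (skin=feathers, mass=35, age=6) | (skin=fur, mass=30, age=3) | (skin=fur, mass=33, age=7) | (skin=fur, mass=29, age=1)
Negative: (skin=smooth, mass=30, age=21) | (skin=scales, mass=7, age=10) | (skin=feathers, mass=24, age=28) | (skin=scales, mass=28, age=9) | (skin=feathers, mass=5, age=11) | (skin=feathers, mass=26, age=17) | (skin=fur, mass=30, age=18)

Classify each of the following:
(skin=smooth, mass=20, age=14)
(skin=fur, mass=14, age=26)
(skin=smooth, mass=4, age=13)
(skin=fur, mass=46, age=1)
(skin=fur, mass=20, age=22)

Negative, Negative, Negative, Positive, Negative

The distinguishing property — age ≤ 7 — holds for all the 'Positive' cases and none of the 'Negative' cases.
(skin=smooth, mass=20, age=14): Negative (age = 14). (skin=fur, mass=14, age=26): Negative (age = 26). (skin=smooth, mass=4, age=13): Negative (age = 13). (skin=fur, mass=46, age=1): Positive (age = 1). (skin=fur, mass=20, age=22): Negative (age = 22).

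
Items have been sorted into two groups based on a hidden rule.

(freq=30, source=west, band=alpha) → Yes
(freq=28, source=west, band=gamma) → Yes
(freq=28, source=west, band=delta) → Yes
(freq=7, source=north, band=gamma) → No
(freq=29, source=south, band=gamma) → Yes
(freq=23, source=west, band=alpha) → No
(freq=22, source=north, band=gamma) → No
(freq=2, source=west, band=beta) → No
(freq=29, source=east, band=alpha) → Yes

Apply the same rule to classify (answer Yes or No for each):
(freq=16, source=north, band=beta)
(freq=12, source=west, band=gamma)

'Yes' ⟺ freq ≥ 28.
(freq=16, source=north, band=beta): No (freq = 16). (freq=12, source=west, band=gamma): No (freq = 12).

No, No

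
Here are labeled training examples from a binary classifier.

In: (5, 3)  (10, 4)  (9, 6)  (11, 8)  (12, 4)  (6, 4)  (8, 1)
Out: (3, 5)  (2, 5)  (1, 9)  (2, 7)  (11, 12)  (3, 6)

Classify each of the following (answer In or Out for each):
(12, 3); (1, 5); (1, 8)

The common property of the 'In' items is: first > second. No 'Out' item has it.
(12, 3) — 12 > 3, hence In. (1, 5) — 1 < 5, hence Out. (1, 8) — 1 < 8, hence Out.

In, Out, Out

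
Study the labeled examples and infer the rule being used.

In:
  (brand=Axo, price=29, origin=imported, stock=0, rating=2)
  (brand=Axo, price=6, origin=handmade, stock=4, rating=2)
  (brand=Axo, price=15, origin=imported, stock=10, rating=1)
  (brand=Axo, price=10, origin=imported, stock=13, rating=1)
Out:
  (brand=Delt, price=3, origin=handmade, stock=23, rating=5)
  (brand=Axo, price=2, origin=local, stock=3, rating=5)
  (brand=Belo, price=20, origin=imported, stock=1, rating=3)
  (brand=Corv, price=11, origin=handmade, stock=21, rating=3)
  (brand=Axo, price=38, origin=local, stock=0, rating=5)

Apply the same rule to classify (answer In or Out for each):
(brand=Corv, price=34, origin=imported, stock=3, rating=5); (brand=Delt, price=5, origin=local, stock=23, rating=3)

Out, Out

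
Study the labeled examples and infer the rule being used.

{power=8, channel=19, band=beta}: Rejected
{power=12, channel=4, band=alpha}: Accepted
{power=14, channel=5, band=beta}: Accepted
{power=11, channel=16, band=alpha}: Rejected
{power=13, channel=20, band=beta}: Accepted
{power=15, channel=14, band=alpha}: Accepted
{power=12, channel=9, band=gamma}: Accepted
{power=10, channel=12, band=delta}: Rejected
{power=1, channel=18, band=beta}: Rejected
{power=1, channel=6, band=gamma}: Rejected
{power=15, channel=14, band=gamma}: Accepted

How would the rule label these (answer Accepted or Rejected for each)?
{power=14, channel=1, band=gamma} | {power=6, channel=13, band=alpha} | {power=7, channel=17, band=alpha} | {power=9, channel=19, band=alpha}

Accepted, Rejected, Rejected, Rejected

'Accepted' ⟺ power ≥ 12.
{power=14, channel=1, band=gamma}: power = 14 — fits, so Accepted. {power=6, channel=13, band=alpha}: power = 6 — doesn't qualify, so Rejected. {power=7, channel=17, band=alpha}: power = 7 — doesn't qualify, so Rejected. {power=9, channel=19, band=alpha}: power = 9 — doesn't qualify, so Rejected.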